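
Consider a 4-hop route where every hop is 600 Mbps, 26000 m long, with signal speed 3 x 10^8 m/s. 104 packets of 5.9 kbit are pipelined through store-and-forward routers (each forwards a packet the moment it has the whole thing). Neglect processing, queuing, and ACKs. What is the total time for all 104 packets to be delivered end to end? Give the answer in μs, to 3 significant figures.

Per-hop transmission t_tx = L/R = 5900/600000000 = 9.83333 μs.
Per-hop propagation t_prop = 26000/300000000 = 86.6667 μs.
Pipeline fill: first packet needs 4·t_tx to clear all hops; remaining 103 packets each add one t_tx.
Total = (4+104-1)·t_tx + 4·t_prop = 107·9.83333 + 4·86.6667 = 1400 μs.

1400 μs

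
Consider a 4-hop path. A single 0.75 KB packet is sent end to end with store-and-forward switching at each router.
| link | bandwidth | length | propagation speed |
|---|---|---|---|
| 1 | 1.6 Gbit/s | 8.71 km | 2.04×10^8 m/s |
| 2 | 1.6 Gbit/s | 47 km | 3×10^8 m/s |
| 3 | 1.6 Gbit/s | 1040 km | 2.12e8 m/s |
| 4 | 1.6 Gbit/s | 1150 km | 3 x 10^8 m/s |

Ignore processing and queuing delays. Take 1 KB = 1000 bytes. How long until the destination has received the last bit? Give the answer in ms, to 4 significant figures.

8.953 ms

L = 6000 bits.
Transmission delay per hop = L/R = 6000/1600000000 = 0.00375 ms; 4 hops → 0.015 ms.
Propagation delays (d/s per hop): 0.0426961, 0.156667, 4.90566, 3.83333 ms; sum = 8.93836 ms.
End-to-end = 8.953 ms.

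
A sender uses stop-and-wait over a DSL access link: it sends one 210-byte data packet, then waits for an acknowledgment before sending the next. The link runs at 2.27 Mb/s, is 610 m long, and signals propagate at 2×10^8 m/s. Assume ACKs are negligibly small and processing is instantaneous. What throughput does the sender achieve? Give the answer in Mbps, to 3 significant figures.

2.25 Mbps

t_tx = L/R = 1680/2270000 = 0.000740088 s.
t_prop = 610/200000000 = 3.05e-06 s; RTT = 6.1e-06 s.
Cycle = t_tx + RTT = 0.000746188 s.
Throughput = L / cycle = 1680 / 0.000746188 = 2.25 Mbps.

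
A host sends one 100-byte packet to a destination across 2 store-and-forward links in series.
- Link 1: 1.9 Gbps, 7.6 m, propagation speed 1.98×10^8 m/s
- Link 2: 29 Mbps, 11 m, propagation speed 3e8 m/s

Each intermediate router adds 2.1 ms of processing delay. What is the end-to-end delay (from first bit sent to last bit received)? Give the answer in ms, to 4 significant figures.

2.128 ms

L = 100 × 8 = 800 bits.
Transmission delays (L/R per hop): 0.000421053, 0.0275862 ms; sum = 0.0280073 ms.
Propagation delays (d/s per hop): 3.83838e-05, 3.66667e-05 ms; sum = 7.50505e-05 ms.
Processing at 1 router(s): 1 × 2.1 ms = 2.1 ms.
End-to-end = 2.128 ms.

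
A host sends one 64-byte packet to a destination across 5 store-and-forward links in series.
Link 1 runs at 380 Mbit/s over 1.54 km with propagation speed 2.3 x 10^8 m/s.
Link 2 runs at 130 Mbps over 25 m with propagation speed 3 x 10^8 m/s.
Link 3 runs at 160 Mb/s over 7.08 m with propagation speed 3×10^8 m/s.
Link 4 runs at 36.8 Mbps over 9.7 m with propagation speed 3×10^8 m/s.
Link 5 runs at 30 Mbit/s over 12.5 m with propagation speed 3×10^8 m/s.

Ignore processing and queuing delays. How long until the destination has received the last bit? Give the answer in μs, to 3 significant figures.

L = 64 × 8 = 512 bits.
Transmission delays (L/R per hop): 1.34737, 3.93846, 3.2, 13.913, 17.0667 μs; sum = 39.4655 μs.
Propagation delays (d/s per hop): 6.69565, 0.0833333, 0.0236, 0.0323333, 0.0416667 μs; sum = 6.87659 μs.
End-to-end = 46.3 μs.

46.3 μs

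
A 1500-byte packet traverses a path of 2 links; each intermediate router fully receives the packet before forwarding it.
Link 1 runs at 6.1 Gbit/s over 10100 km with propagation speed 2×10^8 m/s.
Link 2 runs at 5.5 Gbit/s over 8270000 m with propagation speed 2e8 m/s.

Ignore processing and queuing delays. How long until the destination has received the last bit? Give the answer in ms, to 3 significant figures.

91.9 ms

L = 1500 × 8 = 12000 bits.
Transmission delays (L/R per hop): 0.00196721, 0.00218182 ms; sum = 0.00414903 ms.
Propagation delays (d/s per hop): 50.5, 41.35 ms; sum = 91.85 ms.
End-to-end = 91.9 ms.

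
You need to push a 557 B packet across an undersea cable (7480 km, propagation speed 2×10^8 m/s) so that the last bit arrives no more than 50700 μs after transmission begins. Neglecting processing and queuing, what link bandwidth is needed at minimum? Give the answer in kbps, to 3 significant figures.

L = 4456 bits.
Propagation delay = 7480000 / 200000000 = 37400 μs.
Transmission budget = 50700 − 37400 = 13300 μs.
R ≥ L / t_tx = 4456 bits / 0.0133 s = 335 kbps.

335 kbps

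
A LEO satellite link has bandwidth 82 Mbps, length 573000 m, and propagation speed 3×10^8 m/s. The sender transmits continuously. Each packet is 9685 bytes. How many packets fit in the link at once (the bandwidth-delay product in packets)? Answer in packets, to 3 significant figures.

2.02 packets

Propagation delay = 573000 / 300000000 = 0.00191 s.
BDP = R × t_prop = 82000000 × 0.00191 = 156620 bits.
In packets of 77480 bits: 2.02 packets.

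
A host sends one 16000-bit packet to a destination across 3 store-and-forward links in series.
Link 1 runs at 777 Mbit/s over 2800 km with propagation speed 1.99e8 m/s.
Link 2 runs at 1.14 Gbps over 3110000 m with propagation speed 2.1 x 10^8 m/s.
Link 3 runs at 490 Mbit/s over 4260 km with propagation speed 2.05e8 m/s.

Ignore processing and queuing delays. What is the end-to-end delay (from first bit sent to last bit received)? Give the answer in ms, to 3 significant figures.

Transmission delays (L/R per hop): 0.020592, 0.0140351, 0.0326531 ms; sum = 0.0672802 ms.
Propagation delays (d/s per hop): 14.0704, 14.8095, 20.7805 ms; sum = 49.6604 ms.
End-to-end = 49.7 ms.

49.7 ms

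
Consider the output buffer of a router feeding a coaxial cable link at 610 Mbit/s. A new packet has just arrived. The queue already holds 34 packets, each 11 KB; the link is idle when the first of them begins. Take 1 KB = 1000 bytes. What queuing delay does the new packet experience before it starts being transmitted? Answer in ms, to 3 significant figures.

4.90 ms

Each queued packet: L/R = 88000/610000000 = 0.144262 ms.
34 queued → 4.90492 ms.
Queuing delay = 4.90 ms.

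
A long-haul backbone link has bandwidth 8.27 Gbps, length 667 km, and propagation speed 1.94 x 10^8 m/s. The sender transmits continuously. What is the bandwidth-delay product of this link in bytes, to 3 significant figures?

Propagation delay = 667000 / 194000000 = 0.00343814 s.
BDP = R × t_prop = 8270000000 × 0.00343814 = 28433500 bits.
In bytes: 28433500/8 = 3550000 bytes.

3550000 bytes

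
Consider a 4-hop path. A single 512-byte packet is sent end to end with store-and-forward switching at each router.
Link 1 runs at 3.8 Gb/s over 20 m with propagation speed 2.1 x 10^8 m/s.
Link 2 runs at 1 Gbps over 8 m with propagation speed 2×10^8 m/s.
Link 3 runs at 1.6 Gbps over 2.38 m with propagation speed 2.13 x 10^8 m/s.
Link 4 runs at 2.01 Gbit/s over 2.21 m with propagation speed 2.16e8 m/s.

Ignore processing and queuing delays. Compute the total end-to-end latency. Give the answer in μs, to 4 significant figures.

L = 512 × 8 = 4096 bits.
Transmission delays (L/R per hop): 1.07789, 4.096, 2.56, 2.03781 μs; sum = 9.77171 μs.
Propagation delays (d/s per hop): 0.0952381, 0.04, 0.0111737, 0.0102315 μs; sum = 0.156643 μs.
End-to-end = 9.928 μs.

9.928 μs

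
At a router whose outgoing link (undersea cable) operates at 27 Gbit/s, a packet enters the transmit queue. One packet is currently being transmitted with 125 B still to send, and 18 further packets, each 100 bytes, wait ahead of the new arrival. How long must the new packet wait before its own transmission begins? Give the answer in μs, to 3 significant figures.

Each queued packet: L/R = 800/27000000000 = 0.0296296 μs.
18 queued → 0.533333 μs.
Plus remaining 1000 bits of current packet: 0.037037 μs.
Queuing delay = 0.570 μs.

0.570 μs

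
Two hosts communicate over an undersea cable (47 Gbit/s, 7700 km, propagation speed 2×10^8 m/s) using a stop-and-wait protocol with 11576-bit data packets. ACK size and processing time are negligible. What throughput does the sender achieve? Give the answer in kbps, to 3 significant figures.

t_tx = L/R = 11576/47000000000 = 2.46298e-07 s.
t_prop = 7700000/200000000 = 0.0385 s; RTT = 0.077 s.
Cycle = t_tx + RTT = 0.0770002 s.
Throughput = L / cycle = 11576 / 0.0770002 = 150 kbps.

150 kbps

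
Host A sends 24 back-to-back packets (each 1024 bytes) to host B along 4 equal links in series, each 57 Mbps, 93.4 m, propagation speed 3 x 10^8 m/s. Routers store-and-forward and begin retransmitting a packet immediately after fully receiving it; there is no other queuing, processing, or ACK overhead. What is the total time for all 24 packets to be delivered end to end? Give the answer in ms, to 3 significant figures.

Per-hop transmission t_tx = L/R = 8192/57000000 = 0.143719 ms.
Per-hop propagation t_prop = 93.4/300000000 = 0.000311333 ms.
Pipeline fill: first packet needs 4·t_tx to clear all hops; remaining 23 packets each add one t_tx.
Total = (4+24-1)·t_tx + 4·t_prop = 27·0.143719 + 4·0.000311333 = 3.88 ms.

3.88 ms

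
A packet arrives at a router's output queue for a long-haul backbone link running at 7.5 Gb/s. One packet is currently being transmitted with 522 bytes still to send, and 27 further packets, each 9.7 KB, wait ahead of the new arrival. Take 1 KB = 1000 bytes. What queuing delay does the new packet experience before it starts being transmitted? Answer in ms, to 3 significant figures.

Each queued packet: L/R = 77600/7500000000 = 0.0103467 ms.
27 queued → 0.27936 ms.
Plus remaining 4176 bits of current packet: 0.0005568 ms.
Queuing delay = 0.280 ms.

0.280 ms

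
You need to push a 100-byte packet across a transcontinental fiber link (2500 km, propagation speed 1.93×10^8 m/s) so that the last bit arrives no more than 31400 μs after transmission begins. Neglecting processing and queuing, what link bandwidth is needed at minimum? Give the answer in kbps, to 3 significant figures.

43.4 kbps

L = 800 bits.
Propagation delay = 2500000 / 193000000 = 12953.4 μs.
Transmission budget = 31400 − 12953.4 = 18446.6 μs.
R ≥ L / t_tx = 800 bits / 0.0184466 s = 43.4 kbps.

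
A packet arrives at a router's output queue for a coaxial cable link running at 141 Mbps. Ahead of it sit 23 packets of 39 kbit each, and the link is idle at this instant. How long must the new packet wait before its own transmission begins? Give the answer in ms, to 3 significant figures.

Each queued packet: L/R = 39000/141000000 = 0.276596 ms.
23 queued → 6.3617 ms.
Queuing delay = 6.36 ms.

6.36 ms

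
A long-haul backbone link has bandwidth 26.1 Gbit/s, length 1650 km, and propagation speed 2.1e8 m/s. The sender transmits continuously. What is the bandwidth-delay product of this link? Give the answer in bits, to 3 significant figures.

205000000 bits

Propagation delay = 1650000 / 210000000 = 0.00785714 s.
BDP = R × t_prop = 26100000000 × 0.00785714 = 205071000 bits.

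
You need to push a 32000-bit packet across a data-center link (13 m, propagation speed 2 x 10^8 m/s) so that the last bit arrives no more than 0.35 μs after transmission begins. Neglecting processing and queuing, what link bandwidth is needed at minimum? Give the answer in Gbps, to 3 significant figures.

112 Gbps

Propagation delay = 13 / 200000000 = 0.065 μs.
Transmission budget = 0.35 − 0.065 = 0.285 μs.
R ≥ L / t_tx = 32000 bits / 2.85e-07 s = 112 Gbps.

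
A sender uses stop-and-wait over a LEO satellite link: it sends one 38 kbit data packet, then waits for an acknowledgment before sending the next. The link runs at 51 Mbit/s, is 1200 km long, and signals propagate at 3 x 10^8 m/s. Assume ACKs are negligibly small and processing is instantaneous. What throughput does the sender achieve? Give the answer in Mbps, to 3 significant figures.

t_tx = L/R = 38000/51000000 = 0.000745098 s.
t_prop = 1200000/300000000 = 0.004 s; RTT = 0.008 s.
Cycle = t_tx + RTT = 0.0087451 s.
Throughput = L / cycle = 38000 / 0.0087451 = 4.35 Mbps.

4.35 Mbps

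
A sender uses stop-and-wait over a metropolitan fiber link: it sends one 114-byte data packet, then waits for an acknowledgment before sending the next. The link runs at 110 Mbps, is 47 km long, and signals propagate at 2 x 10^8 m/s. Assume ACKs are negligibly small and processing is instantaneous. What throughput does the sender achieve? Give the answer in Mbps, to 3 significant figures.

t_tx = L/R = 912/110000000 = 8.29091e-06 s.
t_prop = 47000/200000000 = 0.000235 s; RTT = 0.00047 s.
Cycle = t_tx + RTT = 0.000478291 s.
Throughput = L / cycle = 912 / 0.000478291 = 1.91 Mbps.

1.91 Mbps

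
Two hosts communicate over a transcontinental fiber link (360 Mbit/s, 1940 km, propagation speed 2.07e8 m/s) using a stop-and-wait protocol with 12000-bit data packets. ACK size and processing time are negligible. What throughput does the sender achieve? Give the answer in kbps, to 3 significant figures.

t_tx = L/R = 12000/360000000 = 3.33333e-05 s.
t_prop = 1940000/2.07e+08 = 0.00937198 s; RTT = 0.018744 s.
Cycle = t_tx + RTT = 0.0187773 s.
Throughput = L / cycle = 12000 / 0.0187773 = 639 kbps.

639 kbps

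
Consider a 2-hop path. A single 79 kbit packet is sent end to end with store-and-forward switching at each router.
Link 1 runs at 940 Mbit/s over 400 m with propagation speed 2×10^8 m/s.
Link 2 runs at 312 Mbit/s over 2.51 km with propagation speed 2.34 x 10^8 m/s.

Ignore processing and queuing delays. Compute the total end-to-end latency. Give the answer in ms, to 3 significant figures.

L = 79000 bits.
Transmission delays (L/R per hop): 0.0840426, 0.253205 ms; sum = 0.337248 ms.
Propagation delays (d/s per hop): 0.002, 0.0107265 ms; sum = 0.0127265 ms.
End-to-end = 0.350 ms.

0.350 ms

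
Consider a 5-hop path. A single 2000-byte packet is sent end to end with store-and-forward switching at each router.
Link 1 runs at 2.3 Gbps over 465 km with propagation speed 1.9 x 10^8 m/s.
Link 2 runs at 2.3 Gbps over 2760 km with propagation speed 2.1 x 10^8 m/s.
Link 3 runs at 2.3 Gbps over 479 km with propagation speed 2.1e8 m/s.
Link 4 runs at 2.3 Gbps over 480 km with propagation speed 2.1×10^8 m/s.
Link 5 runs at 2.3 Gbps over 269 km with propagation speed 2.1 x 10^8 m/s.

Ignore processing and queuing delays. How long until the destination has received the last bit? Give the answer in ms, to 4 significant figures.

L = 2000 × 8 = 16000 bits.
Transmission delay per hop = L/R = 16000/2300000000 = 0.00695652 ms; 5 hops → 0.0347826 ms.
Propagation delays (d/s per hop): 2.44737, 13.1429, 2.28095, 2.28571, 1.28095 ms; sum = 21.4378 ms.
End-to-end = 21.47 ms.

21.47 ms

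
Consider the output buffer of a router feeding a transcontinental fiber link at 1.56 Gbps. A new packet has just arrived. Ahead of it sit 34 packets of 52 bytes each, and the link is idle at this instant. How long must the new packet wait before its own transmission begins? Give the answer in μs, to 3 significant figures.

Each queued packet: L/R = 416/1560000000 = 0.266667 μs.
34 queued → 9.06667 μs.
Queuing delay = 9.07 μs.

9.07 μs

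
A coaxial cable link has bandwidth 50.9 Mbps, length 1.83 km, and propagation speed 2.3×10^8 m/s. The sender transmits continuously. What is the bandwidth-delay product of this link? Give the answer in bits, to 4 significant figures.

405.0 bits

Propagation delay = 1830 / 2.3e+08 = 7.95652e-06 s.
BDP = R × t_prop = 50900000 × 7.95652e-06 = 404.987 bits.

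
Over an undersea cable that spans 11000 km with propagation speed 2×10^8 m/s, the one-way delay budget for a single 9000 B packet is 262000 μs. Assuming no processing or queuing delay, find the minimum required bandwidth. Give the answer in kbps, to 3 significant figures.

L = 72000 bits.
Propagation delay = 11000000 / 200000000 = 55000 μs.
Transmission budget = 262000 − 55000 = 207000 μs.
R ≥ L / t_tx = 72000 bits / 0.207 s = 348 kbps.

348 kbps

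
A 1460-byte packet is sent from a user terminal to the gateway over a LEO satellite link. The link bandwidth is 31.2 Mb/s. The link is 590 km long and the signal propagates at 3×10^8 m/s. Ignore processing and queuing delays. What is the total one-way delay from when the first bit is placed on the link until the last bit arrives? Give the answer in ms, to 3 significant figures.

L = 1460 × 8 = 11680 bits.
Transmission delay = L/R = 11680 / 31200000 = 0.374359 ms.
Propagation delay = d/s = 590000 m / 300000000 m/s = 1.96667 ms.
Total = 2.34 ms.

2.34 ms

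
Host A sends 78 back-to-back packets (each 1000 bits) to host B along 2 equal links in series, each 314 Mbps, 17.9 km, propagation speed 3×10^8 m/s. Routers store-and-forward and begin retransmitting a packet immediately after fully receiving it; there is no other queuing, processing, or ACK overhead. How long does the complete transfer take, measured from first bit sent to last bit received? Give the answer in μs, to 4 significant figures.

370.9 μs

Per-hop transmission t_tx = L/R = 1000/314000000 = 3.18471 μs.
Per-hop propagation t_prop = 17900/300000000 = 59.6667 μs.
Pipeline fill: first packet needs 2·t_tx to clear all hops; remaining 77 packets each add one t_tx.
Total = (2+78-1)·t_tx + 2·t_prop = 79·3.18471 + 2·59.6667 = 370.9 μs.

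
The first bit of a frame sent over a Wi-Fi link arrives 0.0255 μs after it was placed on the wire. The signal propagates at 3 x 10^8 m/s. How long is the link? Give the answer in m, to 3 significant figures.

d = s × t_prop = 300000000 × 2.55e-08 = 7.65 m.

7.65 m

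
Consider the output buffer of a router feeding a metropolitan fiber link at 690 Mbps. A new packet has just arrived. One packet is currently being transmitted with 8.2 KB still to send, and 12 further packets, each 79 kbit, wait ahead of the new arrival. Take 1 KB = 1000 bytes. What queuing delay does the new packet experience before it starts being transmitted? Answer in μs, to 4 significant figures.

1469 μs

Each queued packet: L/R = 79000/690000000 = 114.493 μs.
12 queued → 1373.91 μs.
Plus remaining 65600 bits of current packet: 95.0725 μs.
Queuing delay = 1469 μs.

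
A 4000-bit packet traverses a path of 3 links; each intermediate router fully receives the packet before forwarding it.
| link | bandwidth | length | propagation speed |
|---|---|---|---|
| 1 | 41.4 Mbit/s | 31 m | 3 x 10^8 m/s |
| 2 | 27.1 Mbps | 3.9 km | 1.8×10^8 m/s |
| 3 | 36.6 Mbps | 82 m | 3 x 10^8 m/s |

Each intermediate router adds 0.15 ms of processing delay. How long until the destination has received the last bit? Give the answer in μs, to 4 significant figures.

675.6 μs

Transmission delays (L/R per hop): 96.6184, 147.601, 109.29 μs; sum = 353.509 μs.
Propagation delays (d/s per hop): 0.103333, 21.6667, 0.273333 μs; sum = 22.0433 μs.
Processing at 2 router(s): 2 × 0.15 ms = 300 μs.
End-to-end = 675.6 μs.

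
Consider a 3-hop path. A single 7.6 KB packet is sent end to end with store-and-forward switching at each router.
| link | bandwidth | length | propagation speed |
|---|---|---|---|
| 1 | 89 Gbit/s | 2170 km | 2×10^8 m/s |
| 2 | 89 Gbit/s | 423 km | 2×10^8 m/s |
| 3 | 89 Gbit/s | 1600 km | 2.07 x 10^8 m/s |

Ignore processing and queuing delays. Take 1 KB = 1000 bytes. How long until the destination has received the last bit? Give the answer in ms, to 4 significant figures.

20.70 ms

L = 60800 bits.
Transmission delay per hop = L/R = 60800/89000000000 = 0.000683146 ms; 3 hops → 0.00204944 ms.
Propagation delays (d/s per hop): 10.85, 2.115, 7.72947 ms; sum = 20.6945 ms.
End-to-end = 20.70 ms.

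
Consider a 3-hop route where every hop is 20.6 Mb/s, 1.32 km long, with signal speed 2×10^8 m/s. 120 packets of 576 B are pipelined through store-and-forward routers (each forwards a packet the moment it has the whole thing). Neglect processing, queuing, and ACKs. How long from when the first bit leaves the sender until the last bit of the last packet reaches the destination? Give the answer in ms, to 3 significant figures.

Per-hop transmission t_tx = L/R = 4608/20600000 = 0.223689 ms.
Per-hop propagation t_prop = 1320/200000000 = 0.0066 ms.
Pipeline fill: first packet needs 3·t_tx to clear all hops; remaining 119 packets each add one t_tx.
Total = (3+120-1)·t_tx + 3·t_prop = 122·0.223689 + 3·0.0066 = 27.3 ms.

27.3 ms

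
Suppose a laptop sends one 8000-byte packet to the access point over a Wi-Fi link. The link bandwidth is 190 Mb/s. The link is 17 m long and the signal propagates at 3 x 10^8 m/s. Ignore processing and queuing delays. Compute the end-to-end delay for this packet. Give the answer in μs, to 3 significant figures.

L = 8000 × 8 = 64000 bits.
Transmission delay = L/R = 64000 / 190000000 = 336.842 μs.
Propagation delay = d/s = 17 m / 300000000 m/s = 0.0566667 μs.
Total = 337 μs.

337 μs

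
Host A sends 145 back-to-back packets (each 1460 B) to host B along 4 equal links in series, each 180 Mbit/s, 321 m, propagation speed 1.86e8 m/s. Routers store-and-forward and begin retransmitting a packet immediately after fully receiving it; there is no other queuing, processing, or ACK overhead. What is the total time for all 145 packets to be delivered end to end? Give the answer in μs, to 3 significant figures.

Per-hop transmission t_tx = L/R = 11680/180000000 = 64.8889 μs.
Per-hop propagation t_prop = 321/186000000 = 1.72581 μs.
Pipeline fill: first packet needs 4·t_tx to clear all hops; remaining 144 packets each add one t_tx.
Total = (4+145-1)·t_tx + 4·t_prop = 148·64.8889 + 4·1.72581 = 9610 μs.

9610 μs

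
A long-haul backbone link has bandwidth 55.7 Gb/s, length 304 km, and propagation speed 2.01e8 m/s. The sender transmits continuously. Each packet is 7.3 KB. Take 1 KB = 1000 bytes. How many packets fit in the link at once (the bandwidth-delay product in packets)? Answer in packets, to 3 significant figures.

Propagation delay = 304000 / 2.01e+08 = 0.00151244 s.
BDP = R × t_prop = 55700000000 × 0.00151244 = 84242800 bits.
In packets of 58400 bits: 1440 packets.

1440 packets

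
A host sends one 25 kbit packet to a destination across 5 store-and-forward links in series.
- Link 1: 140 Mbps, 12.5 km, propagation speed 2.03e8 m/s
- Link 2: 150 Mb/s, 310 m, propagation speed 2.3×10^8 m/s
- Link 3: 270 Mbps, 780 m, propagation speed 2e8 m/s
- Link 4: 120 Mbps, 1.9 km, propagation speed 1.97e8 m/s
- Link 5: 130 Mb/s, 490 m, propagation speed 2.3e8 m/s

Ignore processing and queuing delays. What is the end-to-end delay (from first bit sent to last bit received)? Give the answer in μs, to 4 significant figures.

L = 25000 bits.
Transmission delays (L/R per hop): 178.571, 166.667, 92.5926, 208.333, 192.308 μs; sum = 838.472 μs.
Propagation delays (d/s per hop): 61.5764, 1.34783, 3.9, 9.64467, 2.13043 μs; sum = 78.5993 μs.
End-to-end = 917.1 μs.

917.1 μs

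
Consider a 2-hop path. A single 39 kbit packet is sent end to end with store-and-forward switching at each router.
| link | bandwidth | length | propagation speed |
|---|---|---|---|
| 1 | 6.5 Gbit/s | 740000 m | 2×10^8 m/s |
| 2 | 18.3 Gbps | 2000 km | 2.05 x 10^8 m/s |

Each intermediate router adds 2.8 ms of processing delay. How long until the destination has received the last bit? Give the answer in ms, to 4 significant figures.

L = 39000 bits.
Transmission delays (L/R per hop): 0.006, 0.00213115 ms; sum = 0.00813115 ms.
Propagation delays (d/s per hop): 3.7, 9.7561 ms; sum = 13.4561 ms.
Processing at 1 router(s): 1 × 2.8 ms = 2.8 ms.
End-to-end = 16.26 ms.

16.26 ms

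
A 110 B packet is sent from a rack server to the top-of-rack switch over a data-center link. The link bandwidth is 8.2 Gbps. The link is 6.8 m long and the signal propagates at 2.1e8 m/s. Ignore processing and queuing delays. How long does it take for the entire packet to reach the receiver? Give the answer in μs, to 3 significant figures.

0.140 μs

L = 110 × 8 = 880 bits.
Transmission delay = L/R = 880 / 8.2e+09 = 0.107317 μs.
Propagation delay = d/s = 6.8 m / 210000000 m/s = 0.032381 μs.
Total = 0.140 μs.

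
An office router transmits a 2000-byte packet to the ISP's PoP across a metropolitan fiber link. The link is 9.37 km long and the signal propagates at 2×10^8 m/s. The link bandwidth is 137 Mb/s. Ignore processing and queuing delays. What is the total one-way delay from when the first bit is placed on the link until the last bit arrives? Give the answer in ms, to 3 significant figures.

0.164 ms

L = 2000 × 8 = 16000 bits.
Transmission delay = L/R = 16000 / 137000000 = 0.116788 ms.
Propagation delay = d/s = 9370 m / 200000000 m/s = 0.04685 ms.
Total = 0.164 ms.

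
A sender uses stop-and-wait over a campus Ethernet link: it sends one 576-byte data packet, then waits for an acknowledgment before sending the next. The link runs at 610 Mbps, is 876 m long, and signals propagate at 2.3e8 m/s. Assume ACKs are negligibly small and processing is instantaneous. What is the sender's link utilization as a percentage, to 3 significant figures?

49.8 %

t_tx = L/R = 4608/610000000 = 7.5541e-06 s.
t_prop = 876/2.3e+08 = 3.8087e-06 s; RTT = 7.61739e-06 s.
Cycle = t_tx + RTT = 1.51715e-05 s.
Utilization = t_tx / cycle = 7.5541e-06/1.51715e-05 = 49.8 %.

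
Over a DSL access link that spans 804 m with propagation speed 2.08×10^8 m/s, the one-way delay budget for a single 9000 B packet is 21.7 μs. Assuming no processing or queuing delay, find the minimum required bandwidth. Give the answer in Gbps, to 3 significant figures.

L = 72000 bits.
Propagation delay = 804 / 208000000 = 3.86538 μs.
Transmission budget = 21.7 − 3.86538 = 17.8346 μs.
R ≥ L / t_tx = 72000 bits / 1.78346e-05 s = 4.04 Gbps.

4.04 Gbps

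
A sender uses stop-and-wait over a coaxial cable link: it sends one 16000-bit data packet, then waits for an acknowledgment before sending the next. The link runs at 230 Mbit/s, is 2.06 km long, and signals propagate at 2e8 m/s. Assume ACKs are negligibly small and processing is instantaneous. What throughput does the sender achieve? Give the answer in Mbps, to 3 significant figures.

177 Mbps

t_tx = L/R = 16000/230000000 = 6.95652e-05 s.
t_prop = 2060/200000000 = 1.03e-05 s; RTT = 2.06e-05 s.
Cycle = t_tx + RTT = 9.01652e-05 s.
Throughput = L / cycle = 16000 / 9.01652e-05 = 177 Mbps.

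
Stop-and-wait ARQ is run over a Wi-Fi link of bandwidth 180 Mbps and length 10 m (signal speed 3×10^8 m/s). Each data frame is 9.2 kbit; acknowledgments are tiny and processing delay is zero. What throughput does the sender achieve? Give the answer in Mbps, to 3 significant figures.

t_tx = L/R = 9200/180000000 = 5.11111e-05 s.
t_prop = 10/300000000 = 3.33333e-08 s; RTT = 6.66667e-08 s.
Cycle = t_tx + RTT = 5.11778e-05 s.
Throughput = L / cycle = 9200 / 5.11778e-05 = 180 Mbps.

180 Mbps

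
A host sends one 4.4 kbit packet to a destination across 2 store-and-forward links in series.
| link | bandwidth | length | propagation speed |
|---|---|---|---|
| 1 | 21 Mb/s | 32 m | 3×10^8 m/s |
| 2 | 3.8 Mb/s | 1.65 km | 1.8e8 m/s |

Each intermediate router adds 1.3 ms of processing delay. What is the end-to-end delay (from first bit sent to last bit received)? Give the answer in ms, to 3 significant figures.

L = 4400 bits.
Transmission delays (L/R per hop): 0.209524, 1.15789 ms; sum = 1.36742 ms.
Propagation delays (d/s per hop): 0.000106667, 0.00916667 ms; sum = 0.00927333 ms.
Processing at 1 router(s): 1 × 1.3 ms = 1.3 ms.
End-to-end = 2.68 ms.

2.68 ms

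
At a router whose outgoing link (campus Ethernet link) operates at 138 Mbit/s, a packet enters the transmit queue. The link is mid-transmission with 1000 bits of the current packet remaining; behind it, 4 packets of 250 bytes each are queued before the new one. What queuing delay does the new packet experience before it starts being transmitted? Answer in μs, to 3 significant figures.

Each queued packet: L/R = 2000/138000000 = 14.4928 μs.
4 queued → 57.971 μs.
Plus remaining 1000 bits of current packet: 7.24638 μs.
Queuing delay = 65.2 μs.

65.2 μs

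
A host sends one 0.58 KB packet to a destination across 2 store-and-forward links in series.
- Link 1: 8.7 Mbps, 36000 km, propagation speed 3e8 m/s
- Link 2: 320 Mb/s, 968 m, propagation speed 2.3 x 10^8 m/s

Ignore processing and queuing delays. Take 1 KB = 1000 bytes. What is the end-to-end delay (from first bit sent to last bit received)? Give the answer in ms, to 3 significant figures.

121 ms

L = 4640 bits.
Transmission delays (L/R per hop): 0.533333, 0.0145 ms; sum = 0.547833 ms.
Propagation delays (d/s per hop): 120, 0.0042087 ms; sum = 120.004 ms.
End-to-end = 121 ms.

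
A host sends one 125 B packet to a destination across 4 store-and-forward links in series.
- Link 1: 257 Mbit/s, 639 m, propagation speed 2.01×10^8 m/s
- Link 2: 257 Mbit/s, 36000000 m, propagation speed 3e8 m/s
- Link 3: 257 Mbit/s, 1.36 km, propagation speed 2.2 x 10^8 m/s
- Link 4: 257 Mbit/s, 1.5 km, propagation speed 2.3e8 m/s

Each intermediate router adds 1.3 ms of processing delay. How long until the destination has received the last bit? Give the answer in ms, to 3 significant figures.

L = 125 × 8 = 1000 bits.
Transmission delay per hop = L/R = 1000/257000000 = 0.00389105 ms; 4 hops → 0.0155642 ms.
Propagation delays (d/s per hop): 0.0031791, 120, 0.00618182, 0.00652174 ms; sum = 120.016 ms.
Processing at 3 router(s): 3 × 1.3 ms = 3.9 ms.
End-to-end = 124 ms.

124 ms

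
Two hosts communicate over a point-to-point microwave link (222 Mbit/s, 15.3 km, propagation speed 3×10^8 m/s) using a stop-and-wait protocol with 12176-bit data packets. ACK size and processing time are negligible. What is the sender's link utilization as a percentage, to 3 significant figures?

t_tx = L/R = 12176/222000000 = 5.48468e-05 s.
t_prop = 15300/300000000 = 5.1e-05 s; RTT = 0.000102 s.
Cycle = t_tx + RTT = 0.000156847 s.
Utilization = t_tx / cycle = 5.48468e-05/0.000156847 = 35.0 %.

35.0 %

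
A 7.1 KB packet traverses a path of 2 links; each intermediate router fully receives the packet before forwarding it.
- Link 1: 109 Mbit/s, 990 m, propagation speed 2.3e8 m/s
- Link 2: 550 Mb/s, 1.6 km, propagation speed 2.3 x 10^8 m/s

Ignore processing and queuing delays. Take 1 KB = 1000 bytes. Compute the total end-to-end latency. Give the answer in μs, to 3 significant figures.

636 μs

L = 56800 bits.
Transmission delays (L/R per hop): 521.101, 103.273 μs; sum = 624.374 μs.
Propagation delays (d/s per hop): 4.30435, 6.95652 μs; sum = 11.2609 μs.
End-to-end = 636 μs.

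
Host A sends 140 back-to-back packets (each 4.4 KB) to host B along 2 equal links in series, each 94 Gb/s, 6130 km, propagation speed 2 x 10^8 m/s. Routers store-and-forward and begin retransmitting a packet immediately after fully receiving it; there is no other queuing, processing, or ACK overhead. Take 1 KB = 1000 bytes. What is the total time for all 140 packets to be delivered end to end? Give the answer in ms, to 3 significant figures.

Per-hop transmission t_tx = L/R = 35200/94000000000 = 0.000374468 ms.
Per-hop propagation t_prop = 6130000/200000000 = 30.65 ms.
Pipeline fill: first packet needs 2·t_tx to clear all hops; remaining 139 packets each add one t_tx.
Total = (2+140-1)·t_tx + 2·t_prop = 141·0.000374468 + 2·30.65 = 61.4 ms.

61.4 ms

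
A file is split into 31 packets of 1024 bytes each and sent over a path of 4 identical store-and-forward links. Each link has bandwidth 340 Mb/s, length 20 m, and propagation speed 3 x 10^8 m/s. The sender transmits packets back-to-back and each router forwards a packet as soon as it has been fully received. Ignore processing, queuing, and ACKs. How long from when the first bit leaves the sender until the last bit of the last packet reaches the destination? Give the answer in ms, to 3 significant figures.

Per-hop transmission t_tx = L/R = 8192/340000000 = 0.0240941 ms.
Per-hop propagation t_prop = 20/300000000 = 6.66667e-05 ms.
Pipeline fill: first packet needs 4·t_tx to clear all hops; remaining 30 packets each add one t_tx.
Total = (4+31-1)·t_tx + 4·t_prop = 34·0.0240941 + 4·6.66667e-05 = 0.819 ms.

0.819 ms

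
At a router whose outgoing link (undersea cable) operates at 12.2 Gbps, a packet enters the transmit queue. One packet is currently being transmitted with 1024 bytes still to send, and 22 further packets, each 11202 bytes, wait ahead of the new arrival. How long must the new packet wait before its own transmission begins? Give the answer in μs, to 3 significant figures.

162 μs

Each queued packet: L/R = 89616/12200000000 = 7.34557 μs.
22 queued → 161.603 μs.
Plus remaining 8192 bits of current packet: 0.671475 μs.
Queuing delay = 162 μs.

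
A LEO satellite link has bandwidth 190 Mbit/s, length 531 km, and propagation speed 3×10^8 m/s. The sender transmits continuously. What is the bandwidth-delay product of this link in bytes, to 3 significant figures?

42000 bytes

Propagation delay = 531000 / 300000000 = 0.00177 s.
BDP = R × t_prop = 190000000 × 0.00177 = 336300 bits.
In bytes: 336300/8 = 42000 bytes.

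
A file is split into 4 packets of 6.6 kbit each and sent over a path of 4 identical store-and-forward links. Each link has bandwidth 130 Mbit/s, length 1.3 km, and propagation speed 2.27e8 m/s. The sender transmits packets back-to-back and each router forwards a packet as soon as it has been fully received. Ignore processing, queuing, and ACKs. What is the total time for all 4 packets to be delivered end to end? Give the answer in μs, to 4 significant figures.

378.3 μs

Per-hop transmission t_tx = L/R = 6600/130000000 = 50.7692 μs.
Per-hop propagation t_prop = 1300/227000000 = 5.72687 μs.
Pipeline fill: first packet needs 4·t_tx to clear all hops; remaining 3 packets each add one t_tx.
Total = (4+4-1)·t_tx + 4·t_prop = 7·50.7692 + 4·5.72687 = 378.3 μs.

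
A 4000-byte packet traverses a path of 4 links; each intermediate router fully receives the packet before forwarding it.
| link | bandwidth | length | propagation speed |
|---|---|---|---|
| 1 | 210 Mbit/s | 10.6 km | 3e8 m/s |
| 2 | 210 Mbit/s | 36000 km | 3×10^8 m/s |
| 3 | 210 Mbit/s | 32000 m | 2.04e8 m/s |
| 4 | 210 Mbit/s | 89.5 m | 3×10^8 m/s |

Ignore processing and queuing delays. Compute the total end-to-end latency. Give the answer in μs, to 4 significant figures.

L = 4000 × 8 = 32000 bits.
Transmission delay per hop = L/R = 32000/210000000 = 152.381 μs; 4 hops → 609.524 μs.
Propagation delays (d/s per hop): 35.3333, 120000, 156.863, 0.298333 μs; sum = 120192 μs.
End-to-end = 120800 μs.

120800 μs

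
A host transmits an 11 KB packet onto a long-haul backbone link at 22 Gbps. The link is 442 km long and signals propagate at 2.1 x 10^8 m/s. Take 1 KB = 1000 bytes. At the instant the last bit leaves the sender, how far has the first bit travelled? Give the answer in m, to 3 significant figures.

t_tx = L/R = 88000/22000000000 = 4e-06 s.
Distance = s × t_tx = 210000000 × 4e-06 = 840 m.

840 m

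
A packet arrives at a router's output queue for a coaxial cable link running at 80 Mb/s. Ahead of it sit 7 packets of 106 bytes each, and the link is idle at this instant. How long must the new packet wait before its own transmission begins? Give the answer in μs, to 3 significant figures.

Each queued packet: L/R = 848/80000000 = 10.6 μs.
7 queued → 74.2 μs.
Queuing delay = 74.2 μs.

74.2 μs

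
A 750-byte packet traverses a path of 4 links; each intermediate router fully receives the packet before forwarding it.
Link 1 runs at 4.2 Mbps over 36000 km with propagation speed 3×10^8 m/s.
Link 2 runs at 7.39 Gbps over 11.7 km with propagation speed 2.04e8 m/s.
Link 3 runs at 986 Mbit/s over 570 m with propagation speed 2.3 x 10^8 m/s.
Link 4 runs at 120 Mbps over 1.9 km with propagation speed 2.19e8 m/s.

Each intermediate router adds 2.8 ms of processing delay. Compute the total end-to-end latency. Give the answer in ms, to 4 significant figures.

130.0 ms

L = 750 × 8 = 6000 bits.
Transmission delays (L/R per hop): 1.42857, 0.000811908, 0.00608519, 0.05 ms; sum = 1.48547 ms.
Propagation delays (d/s per hop): 120, 0.0573529, 0.00247826, 0.0086758 ms; sum = 120.069 ms.
Processing at 3 router(s): 3 × 2.8 ms = 8.4 ms.
End-to-end = 130.0 ms.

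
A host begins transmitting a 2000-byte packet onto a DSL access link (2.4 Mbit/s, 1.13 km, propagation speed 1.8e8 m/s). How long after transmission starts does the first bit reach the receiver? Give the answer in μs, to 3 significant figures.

6.28 μs

First bit experiences only propagation delay: d/s = 1130/180000000 = 6.28 μs.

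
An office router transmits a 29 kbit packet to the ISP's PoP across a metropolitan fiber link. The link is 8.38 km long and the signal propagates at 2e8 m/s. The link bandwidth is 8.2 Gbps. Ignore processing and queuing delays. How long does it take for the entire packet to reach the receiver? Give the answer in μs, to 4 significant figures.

45.44 μs

L = 29000 bits.
Transmission delay = L/R = 29000 / 8.2e+09 = 3.53659 μs.
Propagation delay = d/s = 8380 m / 200000000 m/s = 41.9 μs.
Total = 45.44 μs.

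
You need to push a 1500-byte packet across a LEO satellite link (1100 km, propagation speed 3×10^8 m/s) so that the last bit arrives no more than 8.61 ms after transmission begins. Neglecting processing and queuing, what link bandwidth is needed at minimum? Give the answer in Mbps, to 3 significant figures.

2.43 Mbps

L = 12000 bits.
Propagation delay = 1100000 / 300000000 = 3.66667 ms.
Transmission budget = 8.61 − 3.66667 = 4.94333 ms.
R ≥ L / t_tx = 12000 bits / 0.00494333 s = 2.43 Mbps.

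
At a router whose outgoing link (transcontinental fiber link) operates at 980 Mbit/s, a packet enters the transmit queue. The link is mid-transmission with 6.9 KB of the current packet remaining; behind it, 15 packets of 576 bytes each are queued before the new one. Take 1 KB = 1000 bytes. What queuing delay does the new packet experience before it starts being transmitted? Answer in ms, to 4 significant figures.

0.1269 ms

Each queued packet: L/R = 4608/980000000 = 0.00470204 ms.
15 queued → 0.0705306 ms.
Plus remaining 55200 bits of current packet: 0.0563265 ms.
Queuing delay = 0.1269 ms.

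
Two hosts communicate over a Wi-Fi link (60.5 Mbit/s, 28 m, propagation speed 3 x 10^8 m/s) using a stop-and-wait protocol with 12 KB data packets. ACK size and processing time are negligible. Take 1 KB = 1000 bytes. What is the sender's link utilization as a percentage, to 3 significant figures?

t_tx = L/R = 96000/60500000 = 0.00158678 s.
t_prop = 28/300000000 = 9.33333e-08 s; RTT = 1.86667e-07 s.
Cycle = t_tx + RTT = 0.00158696 s.
Utilization = t_tx / cycle = 0.00158678/0.00158696 = 100 %.

100 %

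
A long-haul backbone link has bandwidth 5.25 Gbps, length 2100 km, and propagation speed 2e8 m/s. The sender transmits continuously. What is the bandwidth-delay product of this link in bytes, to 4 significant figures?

6891000 bytes

Propagation delay = 2100000 / 200000000 = 0.0105 s.
BDP = R × t_prop = 5250000000 × 0.0105 = 55125000 bits.
In bytes: 55125000/8 = 6891000 bytes.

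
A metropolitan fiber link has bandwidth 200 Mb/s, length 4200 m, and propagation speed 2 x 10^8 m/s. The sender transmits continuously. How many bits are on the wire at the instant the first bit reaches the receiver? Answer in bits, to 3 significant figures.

Propagation delay = 4200 / 200000000 = 2.1e-05 s.
BDP = R × t_prop = 200000000 × 2.1e-05 = 4200 bits.

4200 bits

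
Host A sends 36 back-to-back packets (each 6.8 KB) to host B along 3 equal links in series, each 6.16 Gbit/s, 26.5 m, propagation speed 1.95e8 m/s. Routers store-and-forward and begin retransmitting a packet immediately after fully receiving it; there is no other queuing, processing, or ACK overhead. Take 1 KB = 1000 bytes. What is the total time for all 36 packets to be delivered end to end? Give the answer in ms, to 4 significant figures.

Per-hop transmission t_tx = L/R = 54400/6160000000 = 0.00883117 ms.
Per-hop propagation t_prop = 26.5/195000000 = 0.000135897 ms.
Pipeline fill: first packet needs 3·t_tx to clear all hops; remaining 35 packets each add one t_tx.
Total = (3+36-1)·t_tx + 3·t_prop = 38·0.00883117 + 3·0.000135897 = 0.3360 ms.

0.3360 ms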